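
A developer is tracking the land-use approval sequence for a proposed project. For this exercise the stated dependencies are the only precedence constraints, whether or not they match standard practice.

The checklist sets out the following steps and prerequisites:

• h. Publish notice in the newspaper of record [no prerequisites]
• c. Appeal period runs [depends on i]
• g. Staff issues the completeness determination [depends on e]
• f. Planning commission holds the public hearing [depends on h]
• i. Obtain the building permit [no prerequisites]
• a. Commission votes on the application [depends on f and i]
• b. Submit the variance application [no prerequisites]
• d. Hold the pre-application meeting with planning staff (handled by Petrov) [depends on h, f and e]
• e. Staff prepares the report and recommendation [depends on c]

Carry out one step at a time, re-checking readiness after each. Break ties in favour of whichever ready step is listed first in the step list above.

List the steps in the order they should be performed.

h, i and b have no prerequisites; h is listed earlier, so h is first.
f, i and b are all available; f is listed earlier → f.
Ready: i and b. i is listed earlier → i.
c, a and b are all available; c is listed earlier → c.
e now also ready, so the ready set is {a, b, e}; a is listed earlier → a.
b and e are both available; b is listed earlier → b.
Next only e has its prerequisites met → e.
Ready: g and d. g is listed earlier → g.
Next only d has its prerequisites met → d.

h, f, i, c, a, b, e, g, d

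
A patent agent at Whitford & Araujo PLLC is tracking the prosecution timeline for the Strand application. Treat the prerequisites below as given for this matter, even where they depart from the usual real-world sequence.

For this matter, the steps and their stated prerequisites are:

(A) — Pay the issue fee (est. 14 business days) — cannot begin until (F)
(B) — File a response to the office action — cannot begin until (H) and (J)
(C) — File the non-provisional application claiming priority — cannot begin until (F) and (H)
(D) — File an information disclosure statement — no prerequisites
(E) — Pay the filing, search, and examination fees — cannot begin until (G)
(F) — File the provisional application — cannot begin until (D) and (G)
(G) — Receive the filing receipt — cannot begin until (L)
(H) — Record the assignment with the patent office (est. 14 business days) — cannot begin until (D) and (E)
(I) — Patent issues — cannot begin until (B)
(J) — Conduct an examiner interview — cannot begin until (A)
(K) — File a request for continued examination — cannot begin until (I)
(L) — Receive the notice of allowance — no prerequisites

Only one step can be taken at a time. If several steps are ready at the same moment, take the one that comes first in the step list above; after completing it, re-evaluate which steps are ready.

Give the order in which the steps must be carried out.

(D) and (L) have no prerequisites; (D) is listed earlier, so (D) is first.
(L) is the only step now ready → (L).
(G) needed (L), now all done → (G).
(E) and (F) are both available; (E) is listed earlier → (E).
Now (F) and (H) have their prerequisites met. (F) is listed earlier, so (F) next.
(A) and (H) are both available; (A) is listed earlier → (A).
(J) now also ready, so the ready set is {(H), (J)}; (H) is listed earlier → (H).
(C) and (J) are both available; (C) is listed earlier → (C).
Next only (J) has its prerequisites met → (J).
(B) is the only step now ready → (B).
That leaves (I) as the only ready step → (I).
(K) needed (I), now all done → (K).

(D), (L), (G), (E), (F), (A), (H), (C), (J), (B), (I), (K)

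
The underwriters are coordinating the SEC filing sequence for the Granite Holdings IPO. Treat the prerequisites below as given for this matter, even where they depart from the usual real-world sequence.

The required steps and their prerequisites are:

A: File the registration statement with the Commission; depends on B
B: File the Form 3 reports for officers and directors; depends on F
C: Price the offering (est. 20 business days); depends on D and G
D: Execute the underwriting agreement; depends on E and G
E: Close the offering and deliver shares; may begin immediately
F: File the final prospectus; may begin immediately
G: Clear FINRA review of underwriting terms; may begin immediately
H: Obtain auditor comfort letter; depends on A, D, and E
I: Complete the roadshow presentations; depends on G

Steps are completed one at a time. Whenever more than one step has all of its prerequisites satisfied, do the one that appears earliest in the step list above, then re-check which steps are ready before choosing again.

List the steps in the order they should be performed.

E → F → B → A → G → D → C → H → I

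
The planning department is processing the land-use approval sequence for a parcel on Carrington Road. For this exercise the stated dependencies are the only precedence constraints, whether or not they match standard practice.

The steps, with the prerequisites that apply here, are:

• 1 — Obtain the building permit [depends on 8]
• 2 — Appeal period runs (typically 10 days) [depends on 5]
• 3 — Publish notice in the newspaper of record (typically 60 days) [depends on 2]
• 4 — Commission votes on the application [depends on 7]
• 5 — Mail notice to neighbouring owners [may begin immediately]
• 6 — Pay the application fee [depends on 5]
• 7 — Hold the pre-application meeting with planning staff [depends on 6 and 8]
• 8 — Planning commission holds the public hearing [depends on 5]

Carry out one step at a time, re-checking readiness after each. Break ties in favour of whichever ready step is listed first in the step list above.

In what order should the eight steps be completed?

Only 5 has no prerequisites, so it is first.
Now 2, 6 and 8 have their prerequisites met. 2 is listed earlier, so 2 next.
Now 3, 6 and 8 have their prerequisites met. 3 is listed earlier, so 3 next.
Ready: 6 and 8. 6 is listed earlier → 6.
8 needed 5, now all done → 8.
1 and 7 are both available; 1 is listed earlier → 1.
7 is the only step now ready → 7.
That leaves 4 as the only ready step → 4.

5 → 2 → 3 → 6 → 8 → 1 → 7 → 4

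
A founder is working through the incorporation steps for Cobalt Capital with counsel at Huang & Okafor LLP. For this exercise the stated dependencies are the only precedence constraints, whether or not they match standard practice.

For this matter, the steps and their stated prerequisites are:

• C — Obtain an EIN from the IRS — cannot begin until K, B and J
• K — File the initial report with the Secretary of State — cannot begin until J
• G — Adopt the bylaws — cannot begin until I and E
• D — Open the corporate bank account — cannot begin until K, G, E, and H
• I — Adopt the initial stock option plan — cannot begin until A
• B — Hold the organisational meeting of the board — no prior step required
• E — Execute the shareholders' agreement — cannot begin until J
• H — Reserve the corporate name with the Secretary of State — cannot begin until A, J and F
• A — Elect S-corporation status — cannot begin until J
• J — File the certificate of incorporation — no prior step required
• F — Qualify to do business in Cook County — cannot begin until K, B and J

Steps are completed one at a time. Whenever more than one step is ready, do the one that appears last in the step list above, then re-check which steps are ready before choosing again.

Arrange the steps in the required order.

J, A, E, B, I, G, K, F, H, D, C

J and B have no prerequisites; J is listed later, so J is first.
A, E, B and K are all available; A is listed later → A.
E, B, I and K are all available; E is listed later → E.
Ready: B, I and K. B is listed later → B.
Ready: I and K. I is listed later → I.
Ready: G and K. G is listed later → G.
That leaves K as the only ready step → K.
Ready: F and C. F is listed later → F.
H now also ready, so the ready set is {H, C}; H is listed later → H.
Now D and C have their prerequisites met. D is listed later, so D next.
Next only C has its prerequisites met → C.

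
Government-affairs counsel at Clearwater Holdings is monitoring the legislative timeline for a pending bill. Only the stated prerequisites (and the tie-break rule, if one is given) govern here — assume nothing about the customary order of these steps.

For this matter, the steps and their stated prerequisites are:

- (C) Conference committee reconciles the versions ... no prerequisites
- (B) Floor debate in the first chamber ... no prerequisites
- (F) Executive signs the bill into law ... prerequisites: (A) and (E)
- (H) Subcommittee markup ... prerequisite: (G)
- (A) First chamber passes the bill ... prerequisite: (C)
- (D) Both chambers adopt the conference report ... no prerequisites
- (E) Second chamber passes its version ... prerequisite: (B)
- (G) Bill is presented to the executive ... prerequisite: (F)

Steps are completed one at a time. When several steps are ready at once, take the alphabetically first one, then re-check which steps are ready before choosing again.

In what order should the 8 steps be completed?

(B) → (C) → (A) → (D) → (E) → (F) → (G) → (H)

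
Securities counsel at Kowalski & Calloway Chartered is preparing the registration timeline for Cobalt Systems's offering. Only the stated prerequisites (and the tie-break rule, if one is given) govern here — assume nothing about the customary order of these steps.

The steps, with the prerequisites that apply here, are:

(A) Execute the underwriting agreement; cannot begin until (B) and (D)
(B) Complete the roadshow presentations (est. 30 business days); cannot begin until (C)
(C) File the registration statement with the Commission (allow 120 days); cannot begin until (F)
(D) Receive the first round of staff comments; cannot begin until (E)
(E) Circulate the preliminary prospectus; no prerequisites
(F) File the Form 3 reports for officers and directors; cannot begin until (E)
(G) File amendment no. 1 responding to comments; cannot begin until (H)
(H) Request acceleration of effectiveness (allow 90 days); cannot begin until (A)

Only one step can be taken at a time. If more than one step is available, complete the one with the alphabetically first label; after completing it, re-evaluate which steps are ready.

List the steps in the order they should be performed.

(E) has no prerequisites → (E) first.
Ready: (D) and (F). (D) has the earlier label → (D).
Next only (F) has its prerequisites met → (F).
Next only (C) has its prerequisites met → (C).
That leaves (B) as the only ready step → (B).
(A) is the only step now ready → (A).
(H) is the only step now ready → (H).
(G) needed (H), now all done → (G).

(E), (D), (F), (C), (B), (A), (H), (G)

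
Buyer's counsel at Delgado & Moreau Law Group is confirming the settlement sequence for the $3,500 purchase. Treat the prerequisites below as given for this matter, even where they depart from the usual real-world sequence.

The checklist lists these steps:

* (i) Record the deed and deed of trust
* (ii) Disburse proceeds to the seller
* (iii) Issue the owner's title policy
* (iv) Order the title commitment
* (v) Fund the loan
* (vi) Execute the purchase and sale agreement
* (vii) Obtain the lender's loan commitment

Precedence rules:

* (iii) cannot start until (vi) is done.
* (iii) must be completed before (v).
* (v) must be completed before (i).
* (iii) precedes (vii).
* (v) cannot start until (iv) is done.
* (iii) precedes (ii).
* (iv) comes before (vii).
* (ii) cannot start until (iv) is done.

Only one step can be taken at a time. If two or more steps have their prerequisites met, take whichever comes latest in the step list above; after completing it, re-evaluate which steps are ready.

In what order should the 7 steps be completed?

Nothing is required for (vi) and (iv). (vi) is listed later → (vi) first.
Now (iv) and (iii) have their prerequisites met. (iv) is listed later, so (iv) next.
That leaves (iii) as the only ready step → (iii).
Now (vii), (v) and (ii) have their prerequisites met. (vii) is listed later, so (vii) next.
(v) and (ii) are both available; (v) is listed later → (v).
Now (ii) and (i) have their prerequisites met. (ii) is listed later, so (ii) next.
(i) needed (v), now all done → (i).

(vi), (iv), (iii), (vii), (v), (ii), (i)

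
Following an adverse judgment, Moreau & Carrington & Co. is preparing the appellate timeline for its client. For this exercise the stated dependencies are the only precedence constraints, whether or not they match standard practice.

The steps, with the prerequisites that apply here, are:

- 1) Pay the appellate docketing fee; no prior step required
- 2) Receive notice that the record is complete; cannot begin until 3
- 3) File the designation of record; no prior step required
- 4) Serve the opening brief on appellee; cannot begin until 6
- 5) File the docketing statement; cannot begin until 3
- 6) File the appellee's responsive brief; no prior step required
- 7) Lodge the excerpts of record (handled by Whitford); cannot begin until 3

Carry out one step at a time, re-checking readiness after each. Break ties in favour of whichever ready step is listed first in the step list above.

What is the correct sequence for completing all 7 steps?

Nothing is required for 1, 3 and 6. 1 is listed earlier → 1 first.
Ready: 3 and 6. 3 is listed earlier → 3.
2, 5, 6 and 7 are all available; 2 is listed earlier → 2.
Now 5, 6 and 7 have their prerequisites met. 5 is listed earlier, so 5 next.
Now 6 and 7 have their prerequisites met. 6 is listed earlier, so 6 next.
4 now also ready, so the ready set is {4, 7}; 4 is listed earlier → 4.
7 needed 3, now all done → 7.

1 → 3 → 2 → 5 → 6 → 4 → 7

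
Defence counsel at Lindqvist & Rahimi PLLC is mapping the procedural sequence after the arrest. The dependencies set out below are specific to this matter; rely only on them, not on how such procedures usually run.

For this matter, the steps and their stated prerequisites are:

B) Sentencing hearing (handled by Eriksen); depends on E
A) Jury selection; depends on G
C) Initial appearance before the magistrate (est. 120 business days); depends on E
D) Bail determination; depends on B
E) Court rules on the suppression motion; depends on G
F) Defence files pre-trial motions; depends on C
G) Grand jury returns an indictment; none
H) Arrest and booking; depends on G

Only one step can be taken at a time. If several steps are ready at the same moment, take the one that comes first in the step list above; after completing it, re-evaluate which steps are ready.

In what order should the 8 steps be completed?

G, A, E, B, C, D, F, H

G is the only step with nothing outstanding, so it goes first.
A, E and H are all available; A is listed earlier → A.
Now E and H have their prerequisites met. E is listed earlier, so E next.
B and C now also ready, so the ready set is {B, C, H}; B is listed earlier → B.
Now C, D and H have their prerequisites met. C is listed earlier, so C next.
Now D, F and H have their prerequisites met. D is listed earlier, so D next.
Ready: F and H. F is listed earlier → F.
That leaves H as the only ready step → H.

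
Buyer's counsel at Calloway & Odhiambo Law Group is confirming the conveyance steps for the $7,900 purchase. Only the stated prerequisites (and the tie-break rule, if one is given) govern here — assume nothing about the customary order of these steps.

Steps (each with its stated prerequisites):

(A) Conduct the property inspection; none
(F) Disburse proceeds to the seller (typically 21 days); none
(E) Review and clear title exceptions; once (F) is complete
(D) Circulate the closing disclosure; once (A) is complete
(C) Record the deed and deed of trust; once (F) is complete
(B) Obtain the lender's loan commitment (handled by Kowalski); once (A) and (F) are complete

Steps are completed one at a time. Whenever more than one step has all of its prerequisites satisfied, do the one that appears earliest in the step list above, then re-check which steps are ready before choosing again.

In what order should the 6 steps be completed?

(A) (F) (E) (D) (C) (B)

(A) and (F) have no prerequisites; (A) is listed earlier, so (A) is first.
Now (F) and (D) have their prerequisites met. (F) is listed earlier, so (F) next.
Ready: (E), (D), (C) and (B). (E) is listed earlier → (E).
Ready: (D), (C) and (B). (D) is listed earlier → (D).
Ready: (C) and (B). (C) is listed earlier → (C).
(B) needed (A) and (F), now all done → (B).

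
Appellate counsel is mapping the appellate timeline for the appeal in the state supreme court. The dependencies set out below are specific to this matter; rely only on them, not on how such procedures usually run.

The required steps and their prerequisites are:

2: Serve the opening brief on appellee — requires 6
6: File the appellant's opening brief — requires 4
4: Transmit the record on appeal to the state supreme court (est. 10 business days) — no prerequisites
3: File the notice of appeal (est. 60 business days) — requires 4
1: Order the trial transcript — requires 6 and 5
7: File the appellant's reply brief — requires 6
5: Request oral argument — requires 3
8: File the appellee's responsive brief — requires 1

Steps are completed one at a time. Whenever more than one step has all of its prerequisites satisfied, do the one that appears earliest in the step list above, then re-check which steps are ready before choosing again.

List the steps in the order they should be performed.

4 → 6 → 2 → 3 → 7 → 5 → 1 → 8

4 is the only step with nothing outstanding, so it goes first.
Ready: 6 and 3. 6 is listed earlier → 6.
2, 3 and 7 are all available; 2 is listed earlier → 2.
3 and 7 are both available; 3 is listed earlier → 3.
7 and 5 are both available; 7 is listed earlier → 7.
Next only 5 has its prerequisites met → 5.
That leaves 1 as the only ready step → 1.
Next only 8 has its prerequisites met → 8.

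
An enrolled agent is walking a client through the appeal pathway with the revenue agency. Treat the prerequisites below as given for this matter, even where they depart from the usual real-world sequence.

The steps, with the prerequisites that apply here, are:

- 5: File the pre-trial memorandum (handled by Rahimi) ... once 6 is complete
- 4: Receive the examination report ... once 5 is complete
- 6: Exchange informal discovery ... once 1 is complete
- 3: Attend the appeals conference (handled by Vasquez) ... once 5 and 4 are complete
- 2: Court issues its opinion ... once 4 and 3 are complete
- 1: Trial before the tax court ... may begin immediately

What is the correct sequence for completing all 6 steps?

Only 1 has no prerequisites, so it is first.
6 needed 1, now all done → 6.
5 is the only step now ready → 5.
4 is the only step now ready → 4.
3 needed 5 and 4, now all done → 3.
2 needed 4 and 3, now all done → 2.

1, 6, 5, 4, 3, 2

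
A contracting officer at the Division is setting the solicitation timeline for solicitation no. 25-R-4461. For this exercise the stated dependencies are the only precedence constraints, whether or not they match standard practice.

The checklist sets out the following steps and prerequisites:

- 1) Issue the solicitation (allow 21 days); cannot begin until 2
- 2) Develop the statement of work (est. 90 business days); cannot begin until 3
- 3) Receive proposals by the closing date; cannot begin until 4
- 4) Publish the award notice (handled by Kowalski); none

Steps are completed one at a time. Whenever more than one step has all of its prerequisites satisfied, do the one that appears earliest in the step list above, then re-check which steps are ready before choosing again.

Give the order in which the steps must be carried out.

Only 4 has no prerequisites, so it is first.
That leaves 3 as the only ready step → 3.
2 is the only step now ready → 2.
1 needed 2, now all done → 1.

4 → 3 → 2 → 1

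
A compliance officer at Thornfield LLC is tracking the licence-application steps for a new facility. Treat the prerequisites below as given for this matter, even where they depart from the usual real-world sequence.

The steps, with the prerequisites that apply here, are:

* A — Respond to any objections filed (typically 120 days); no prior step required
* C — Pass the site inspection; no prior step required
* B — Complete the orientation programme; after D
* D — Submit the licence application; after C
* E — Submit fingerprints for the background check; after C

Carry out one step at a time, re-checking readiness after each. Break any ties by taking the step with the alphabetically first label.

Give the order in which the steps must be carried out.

A and C have no prerequisites; A has the earlier label, so A is first.
Next only C has its prerequisites met → C.
Now D and E have their prerequisites met. D has the earlier label, so D next.
B now also ready, so the ready set is {B, E}; B has the earlier label → B.
E needed C, now all done → E.

A C D B E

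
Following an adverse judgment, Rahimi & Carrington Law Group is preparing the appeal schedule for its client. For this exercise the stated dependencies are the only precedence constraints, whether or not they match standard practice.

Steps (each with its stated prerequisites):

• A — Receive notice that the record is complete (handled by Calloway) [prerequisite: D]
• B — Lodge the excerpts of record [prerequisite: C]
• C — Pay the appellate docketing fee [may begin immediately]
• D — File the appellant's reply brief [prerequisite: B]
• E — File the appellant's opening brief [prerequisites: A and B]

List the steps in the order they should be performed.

C, B, D, A, E

Only C has no prerequisites, so it is first.
Next only B has its prerequisites met → B.
D needed B, now all done → D.
A needed D, now all done → A.
E needed A and B, now all done → E.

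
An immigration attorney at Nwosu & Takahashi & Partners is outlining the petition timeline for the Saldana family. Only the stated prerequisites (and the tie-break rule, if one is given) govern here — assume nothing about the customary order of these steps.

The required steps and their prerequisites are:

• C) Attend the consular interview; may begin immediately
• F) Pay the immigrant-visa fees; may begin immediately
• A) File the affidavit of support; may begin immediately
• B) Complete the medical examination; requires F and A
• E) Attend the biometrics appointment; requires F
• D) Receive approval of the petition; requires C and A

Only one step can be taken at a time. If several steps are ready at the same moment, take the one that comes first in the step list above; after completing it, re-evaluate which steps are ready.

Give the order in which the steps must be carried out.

C, F, A, B, E, D

C, F and A have no prerequisites; C is listed earlier, so C is first.
F and A are both available; F is listed earlier → F.
E now also ready, so the ready set is {A, E}; A is listed earlier → A.
B and D now also ready, so the ready set is {B, E, D}; B is listed earlier → B.
Now E and D have their prerequisites met. E is listed earlier, so E next.
Next only D has its prerequisites met → D.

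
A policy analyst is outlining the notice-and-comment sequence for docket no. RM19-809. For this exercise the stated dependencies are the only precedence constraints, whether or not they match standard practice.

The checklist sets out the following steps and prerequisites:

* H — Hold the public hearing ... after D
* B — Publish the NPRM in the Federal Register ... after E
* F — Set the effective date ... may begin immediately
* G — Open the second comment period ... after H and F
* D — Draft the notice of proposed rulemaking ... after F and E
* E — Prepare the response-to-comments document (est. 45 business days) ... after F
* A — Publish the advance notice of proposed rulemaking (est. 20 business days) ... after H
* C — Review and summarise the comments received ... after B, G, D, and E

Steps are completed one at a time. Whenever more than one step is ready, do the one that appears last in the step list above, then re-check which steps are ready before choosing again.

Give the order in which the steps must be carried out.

F, E, D, B, H, A, G, C

F is the only step with nothing outstanding, so it goes first.
E is the only step now ready → E.
Ready: D and B. D is listed later → D.
Ready: B and H. B is listed later → B.
H needed D, now all done → H.
Now A and G have their prerequisites met. A is listed later, so A next.
Next only G has its prerequisites met → G.
C needed E, D, G and B, now all done → C.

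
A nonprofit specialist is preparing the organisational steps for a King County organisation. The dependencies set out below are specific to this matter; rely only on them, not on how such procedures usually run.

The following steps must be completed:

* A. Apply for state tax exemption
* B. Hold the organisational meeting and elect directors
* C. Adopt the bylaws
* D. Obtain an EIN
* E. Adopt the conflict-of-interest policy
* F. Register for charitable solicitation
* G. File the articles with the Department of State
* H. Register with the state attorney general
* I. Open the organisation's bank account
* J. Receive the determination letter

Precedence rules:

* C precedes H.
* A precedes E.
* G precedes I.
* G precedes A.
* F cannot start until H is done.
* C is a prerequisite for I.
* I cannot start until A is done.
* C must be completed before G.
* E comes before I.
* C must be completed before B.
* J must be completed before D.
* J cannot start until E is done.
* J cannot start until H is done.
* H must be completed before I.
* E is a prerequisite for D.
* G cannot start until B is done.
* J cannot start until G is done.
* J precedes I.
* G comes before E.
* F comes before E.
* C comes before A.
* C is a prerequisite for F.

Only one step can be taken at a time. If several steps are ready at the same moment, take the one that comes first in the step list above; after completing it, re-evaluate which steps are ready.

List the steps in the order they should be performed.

C is the only step with nothing outstanding, so it goes first.
Now B and H have their prerequisites met. B is listed earlier, so B next.
G now also ready, so the ready set is {G, H}; G is listed earlier → G.
Now A and H have their prerequisites met. A is listed earlier, so A next.
That leaves H as the only ready step → H.
F needed C and H, now all done → F.
E needed A, F and G, now all done → E.
Next only J has its prerequisites met → J.
Now D and I have their prerequisites met. D is listed earlier, so D next.
I is the only step now ready → I.

C, B, G, A, H, F, E, J, D, I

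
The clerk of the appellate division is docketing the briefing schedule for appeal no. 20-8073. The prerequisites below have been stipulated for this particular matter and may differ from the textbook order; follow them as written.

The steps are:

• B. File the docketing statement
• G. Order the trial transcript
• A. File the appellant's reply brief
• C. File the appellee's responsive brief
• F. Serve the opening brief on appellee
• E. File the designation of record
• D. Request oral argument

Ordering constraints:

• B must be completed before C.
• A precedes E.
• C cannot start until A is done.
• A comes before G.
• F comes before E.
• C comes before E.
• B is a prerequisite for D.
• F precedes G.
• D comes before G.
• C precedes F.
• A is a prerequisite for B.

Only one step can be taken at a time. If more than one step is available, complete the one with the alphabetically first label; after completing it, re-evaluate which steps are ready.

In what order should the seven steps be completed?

A is the only step with nothing outstanding, so it goes first.
B is the only step now ready → B.
Now C and D have their prerequisites met. C has the earlier label, so C next.
Ready: D and F. D has the earlier label → D.
F is the only step now ready → F.
Ready: E and G. E has the earlier label → E.
G is the only step now ready → G.

A, B, C, D, F, E, G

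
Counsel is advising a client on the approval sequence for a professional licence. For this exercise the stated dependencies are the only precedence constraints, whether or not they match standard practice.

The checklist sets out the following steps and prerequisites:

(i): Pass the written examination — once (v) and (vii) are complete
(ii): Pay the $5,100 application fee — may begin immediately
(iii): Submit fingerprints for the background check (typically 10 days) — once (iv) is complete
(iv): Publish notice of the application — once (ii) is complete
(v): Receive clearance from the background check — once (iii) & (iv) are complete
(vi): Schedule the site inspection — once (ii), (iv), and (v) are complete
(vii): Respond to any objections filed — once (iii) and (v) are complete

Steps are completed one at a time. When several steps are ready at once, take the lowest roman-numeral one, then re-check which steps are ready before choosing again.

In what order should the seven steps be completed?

(ii) has no prerequisites → (ii) first.
Next only (iv) has its prerequisites met → (iv).
Next only (iii) has its prerequisites met → (iii).
(v) needed (iii) and (iv), now all done → (v).
(vi) and (vii) are both available; (vi) has the earlier label → (vi).
Next only (vii) has its prerequisites met → (vii).
That leaves (i) as the only ready step → (i).

(ii) (iv) (iii) (v) (vi) (vii) (i)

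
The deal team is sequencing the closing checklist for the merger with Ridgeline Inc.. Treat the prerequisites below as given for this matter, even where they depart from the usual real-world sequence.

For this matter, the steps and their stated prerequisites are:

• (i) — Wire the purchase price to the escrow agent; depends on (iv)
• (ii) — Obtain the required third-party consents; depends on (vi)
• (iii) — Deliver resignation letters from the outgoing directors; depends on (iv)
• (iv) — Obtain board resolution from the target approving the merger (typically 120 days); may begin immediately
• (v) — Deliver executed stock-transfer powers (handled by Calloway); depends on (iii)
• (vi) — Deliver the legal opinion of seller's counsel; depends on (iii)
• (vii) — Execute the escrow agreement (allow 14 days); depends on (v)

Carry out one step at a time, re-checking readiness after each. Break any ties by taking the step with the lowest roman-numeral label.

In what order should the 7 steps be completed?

(iv) (i) (iii) (v) (vi) (ii) (vii)

(iv) has no prerequisites → (iv) first.
Ready: (i) and (iii). (i) has the earlier label → (i).
(iii) needed (iv), now all done → (iii).
Ready: (v) and (vi). (v) has the earlier label → (v).
(vii) now also ready, so the ready set is {(vi), (vii)}; (vi) has the earlier label → (vi).
(ii) now also ready, so the ready set is {(ii), (vii)}; (ii) has the earlier label → (ii).
That leaves (vii) as the only ready step → (vii).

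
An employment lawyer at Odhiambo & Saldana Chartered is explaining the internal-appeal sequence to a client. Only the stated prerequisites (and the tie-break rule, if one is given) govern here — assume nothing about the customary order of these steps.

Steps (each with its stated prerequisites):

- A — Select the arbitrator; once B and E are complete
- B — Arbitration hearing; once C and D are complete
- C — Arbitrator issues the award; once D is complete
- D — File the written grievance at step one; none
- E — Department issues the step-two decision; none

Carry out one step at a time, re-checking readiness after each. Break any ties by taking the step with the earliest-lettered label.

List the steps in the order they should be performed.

D C B E A

Nothing is required for D and E. D has the earlier label → D first.
C and E are both available; C has the earlier label → C.
B now also ready, so the ready set is {B, E}; B has the earlier label → B.
E is the only step now ready → E.
A needed B and E, now all done → A.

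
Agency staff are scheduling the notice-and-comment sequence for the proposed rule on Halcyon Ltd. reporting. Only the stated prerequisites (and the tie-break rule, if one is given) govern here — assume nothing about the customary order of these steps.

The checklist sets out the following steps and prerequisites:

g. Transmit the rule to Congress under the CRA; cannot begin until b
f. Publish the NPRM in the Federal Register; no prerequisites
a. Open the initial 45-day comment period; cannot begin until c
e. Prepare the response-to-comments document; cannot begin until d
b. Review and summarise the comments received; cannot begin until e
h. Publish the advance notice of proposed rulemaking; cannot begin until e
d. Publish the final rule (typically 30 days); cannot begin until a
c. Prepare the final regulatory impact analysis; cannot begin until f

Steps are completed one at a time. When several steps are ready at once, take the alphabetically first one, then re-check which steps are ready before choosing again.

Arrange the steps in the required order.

f is the only step with nothing outstanding, so it goes first.
c is the only step now ready → c.
a needed c, now all done → a.
d is the only step now ready → d.
Next only e has its prerequisites met → e.
Ready: b and h. b has the earlier label → b.
Now g and h have their prerequisites met. g has the earlier label, so g next.
h needed e, now all done → h.

f, c, a, d, e, b, g, h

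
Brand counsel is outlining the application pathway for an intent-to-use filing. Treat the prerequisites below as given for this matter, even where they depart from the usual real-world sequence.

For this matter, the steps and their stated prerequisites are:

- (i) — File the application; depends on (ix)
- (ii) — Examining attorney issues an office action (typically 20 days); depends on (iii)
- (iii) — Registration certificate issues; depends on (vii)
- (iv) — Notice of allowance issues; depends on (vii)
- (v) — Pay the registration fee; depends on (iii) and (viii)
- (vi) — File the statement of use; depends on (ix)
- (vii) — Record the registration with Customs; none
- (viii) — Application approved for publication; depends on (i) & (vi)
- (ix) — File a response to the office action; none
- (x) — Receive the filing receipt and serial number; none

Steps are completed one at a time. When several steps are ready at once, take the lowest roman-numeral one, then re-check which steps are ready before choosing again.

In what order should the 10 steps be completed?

Nothing is required for (vii), (ix) and (x). (vii) has the earlier label → (vii) first.
(iii), (iv), (ix) and (x) are all available; (iii) has the earlier label → (iii).
Now (ii), (iv), (ix) and (x) have their prerequisites met. (ii) has the earlier label, so (ii) next.
Now (iv), (ix) and (x) have their prerequisites met. (iv) has the earlier label, so (iv) next.
(ix) and (x) are both available; (ix) has the earlier label → (ix).
Ready: (i), (vi) and (x). (i) has the earlier label → (i).
Now (vi) and (x) have their prerequisites met. (vi) has the earlier label, so (vi) next.
(viii) now also ready, so the ready set is {(viii), (x)}; (viii) has the earlier label → (viii).
Now (v) and (x) have their prerequisites met. (v) has the earlier label, so (v) next.
(x) is the only step now ready → (x).

(vii), (iii), (ii), (iv), (ix), (i), (vi), (viii), (v), (x)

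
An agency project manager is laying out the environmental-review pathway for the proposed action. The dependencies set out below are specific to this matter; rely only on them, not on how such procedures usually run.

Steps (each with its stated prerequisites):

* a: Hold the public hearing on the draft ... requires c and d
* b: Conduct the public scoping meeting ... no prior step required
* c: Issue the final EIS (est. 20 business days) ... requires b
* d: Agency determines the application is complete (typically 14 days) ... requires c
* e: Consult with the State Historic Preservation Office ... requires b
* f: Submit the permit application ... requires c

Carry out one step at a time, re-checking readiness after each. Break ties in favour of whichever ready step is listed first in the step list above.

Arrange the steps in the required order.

b has no prerequisites → b first.
Ready: c and e. c is listed earlier → c.
d and f now also ready, so the ready set is {d, e, f}; d is listed earlier → d.
Ready: a, e and f. a is listed earlier → a.
Ready: e and f. e is listed earlier → e.
f needed c, now all done → f.

b, c, d, a, e, f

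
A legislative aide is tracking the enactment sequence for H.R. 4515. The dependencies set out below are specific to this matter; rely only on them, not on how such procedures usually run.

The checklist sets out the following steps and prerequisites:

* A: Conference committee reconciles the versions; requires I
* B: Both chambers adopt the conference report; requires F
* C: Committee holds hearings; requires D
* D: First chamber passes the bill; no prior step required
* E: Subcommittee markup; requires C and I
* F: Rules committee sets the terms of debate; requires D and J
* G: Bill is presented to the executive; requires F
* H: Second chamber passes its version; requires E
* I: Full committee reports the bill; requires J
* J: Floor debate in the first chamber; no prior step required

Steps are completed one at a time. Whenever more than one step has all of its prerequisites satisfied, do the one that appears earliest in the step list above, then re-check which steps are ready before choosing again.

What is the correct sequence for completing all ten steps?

D → C → J → F → B → G → I → A → E → H

Nothing is required for D and J. D is listed earlier → D first.
Ready: C and J. C is listed earlier → C.
That leaves J as the only ready step → J.
Now F and I have their prerequisites met. F is listed earlier, so F next.
Ready: B, G and I. B is listed earlier → B.
G and I are both available; G is listed earlier → G.
Next only I has its prerequisites met → I.
A and E are both available; A is listed earlier → A.
Next only E has its prerequisites met → E.
H needed E, now all done → H.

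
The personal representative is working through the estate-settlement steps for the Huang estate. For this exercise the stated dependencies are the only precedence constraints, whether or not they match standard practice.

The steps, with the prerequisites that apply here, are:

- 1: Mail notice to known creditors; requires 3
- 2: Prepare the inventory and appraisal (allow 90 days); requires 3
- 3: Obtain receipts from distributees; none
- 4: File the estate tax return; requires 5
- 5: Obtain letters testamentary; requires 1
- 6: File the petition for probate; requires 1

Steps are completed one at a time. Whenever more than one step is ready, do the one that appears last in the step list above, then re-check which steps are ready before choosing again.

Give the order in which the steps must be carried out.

3 2 1 6 5 4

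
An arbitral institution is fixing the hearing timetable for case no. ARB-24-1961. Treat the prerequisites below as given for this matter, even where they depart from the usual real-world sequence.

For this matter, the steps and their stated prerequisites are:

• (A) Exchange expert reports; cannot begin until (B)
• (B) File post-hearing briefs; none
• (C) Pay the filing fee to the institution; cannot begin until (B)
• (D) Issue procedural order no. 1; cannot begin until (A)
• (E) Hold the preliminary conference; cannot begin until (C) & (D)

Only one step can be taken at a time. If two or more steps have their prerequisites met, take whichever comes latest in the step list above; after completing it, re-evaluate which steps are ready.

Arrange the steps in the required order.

(B) is the only step with nothing outstanding, so it goes first.
(C) and (A) are both available; (C) is listed later → (C).
(A) is the only step now ready → (A).
(D) needed (A), now all done → (D).
(E) needed (D) and (C), now all done → (E).

(B), (C), (A), (D), (E)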